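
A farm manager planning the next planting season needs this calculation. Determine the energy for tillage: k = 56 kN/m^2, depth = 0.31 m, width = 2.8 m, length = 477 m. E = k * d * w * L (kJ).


E = k * d * w * L
  = 56 * 0.31 * 2.8 * 477
  = 23186.02 kJ


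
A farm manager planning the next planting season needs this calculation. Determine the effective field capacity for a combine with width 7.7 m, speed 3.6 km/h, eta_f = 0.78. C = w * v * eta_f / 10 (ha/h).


C = w * v * eta_f / 10
  = 7.7 * 3.6 * 0.78 / 10
  = 21.62 / 10
  = 2.16 ha/h


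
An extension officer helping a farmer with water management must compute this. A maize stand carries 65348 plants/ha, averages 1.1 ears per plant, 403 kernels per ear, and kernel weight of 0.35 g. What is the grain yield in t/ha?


Y = density * ears * kernels * kw
  = 65348 * 1.1 * 403 * 0.35 g/ha
  = 10139068.94 g/ha
  = 10139.07 kg/ha = 10.14 t/ha


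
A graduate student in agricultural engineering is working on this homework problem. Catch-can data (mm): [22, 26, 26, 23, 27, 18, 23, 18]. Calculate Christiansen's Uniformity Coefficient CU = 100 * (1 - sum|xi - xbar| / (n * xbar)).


xbar = 183 / 8 = 22.875
sum|xi - xbar| = 21.250
CU = 100 * (1 - 21.250 / (8 * 22.875))
   = 100 * (1 - 0.1161)
   = 88.39%


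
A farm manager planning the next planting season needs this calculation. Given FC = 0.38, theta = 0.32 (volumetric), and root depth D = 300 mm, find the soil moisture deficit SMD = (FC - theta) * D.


SMD = (FC - theta) * D
    = (0.38 - 0.32) * 300
    = 0.060 * 300
    = 18 mm


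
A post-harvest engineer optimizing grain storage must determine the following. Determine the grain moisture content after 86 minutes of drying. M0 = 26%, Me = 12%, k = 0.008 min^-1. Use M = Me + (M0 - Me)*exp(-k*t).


M = Me + (M0 - Me) * e^(-k*t)
  = 12 + (26 - 12) * e^(-0.008*86)
  = 12 + 14 * e^(-0.688)
  = 12 + 14 * 0.50258
  = 12 + 7.0361
  = 19.04%


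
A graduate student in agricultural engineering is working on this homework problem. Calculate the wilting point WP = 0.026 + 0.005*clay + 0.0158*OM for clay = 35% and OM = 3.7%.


WP = 0.026 + 0.005*35 + 0.0158*3.7
   = 0.026 + 0.1750 + 0.0585
   = 0.2595


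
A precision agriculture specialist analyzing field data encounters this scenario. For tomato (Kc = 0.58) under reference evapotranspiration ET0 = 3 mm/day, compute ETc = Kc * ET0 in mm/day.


ETc = Kc * ET0
    = 0.58 * 3
    = 1.74 mm/day


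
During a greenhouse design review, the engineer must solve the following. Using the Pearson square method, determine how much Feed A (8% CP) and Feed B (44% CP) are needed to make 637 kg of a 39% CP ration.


parts_A = CP_b - target = 44 - 39 = 5
parts_B = target - CP_a = 39 - 8 = 31
total_parts = 5 + 31 = 36
Feed A = 637 * 5 / 36 = 88.47 kg
Feed B = 637 * 31 / 36 = 548.53 kg

88.47 kg


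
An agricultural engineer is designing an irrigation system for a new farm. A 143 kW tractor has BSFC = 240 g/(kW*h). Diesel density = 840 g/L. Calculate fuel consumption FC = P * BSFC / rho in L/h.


FC = P * BSFC / rho_fuel
   = 143 * 240 / 840
   = 34320 / 840
   = 40.86 L/h


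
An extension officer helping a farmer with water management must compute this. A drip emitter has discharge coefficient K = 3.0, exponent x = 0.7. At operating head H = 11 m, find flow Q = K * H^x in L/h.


Q = K * H^x
  = 3.0 * 11^0.7
  = 3.0 * 5.3577
  = 16.07 L/h


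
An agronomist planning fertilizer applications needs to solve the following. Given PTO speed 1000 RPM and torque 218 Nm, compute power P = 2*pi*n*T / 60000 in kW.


P = 2*pi*n*T / 60000
  = 2*pi * 1000 * 218 / 60000
  = 1369734.40 / 60000
  = 22.83 kW


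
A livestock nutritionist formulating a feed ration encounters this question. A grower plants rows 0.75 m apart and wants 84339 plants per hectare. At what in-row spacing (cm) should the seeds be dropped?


spacing = 10000 / (row_sp * density)
        = 10000 / (0.75 * 84339)
        = 10000 / 63254.25
        = 0.15809 m = 15.81 cm


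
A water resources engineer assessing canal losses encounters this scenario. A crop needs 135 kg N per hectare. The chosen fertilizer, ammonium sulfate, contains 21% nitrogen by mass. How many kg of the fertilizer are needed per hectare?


Rate = N_required / (N_content / 100)
     = 135 / (21 / 100)
     = 135 / 0.21
     = 642.86 kg/ha


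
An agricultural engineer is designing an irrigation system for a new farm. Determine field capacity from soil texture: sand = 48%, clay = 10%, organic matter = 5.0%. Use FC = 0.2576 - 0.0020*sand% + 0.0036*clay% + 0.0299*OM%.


FC = 0.2576 - 0.0020*48 + 0.0036*10 + 0.0299*5.0
   = 0.2576 - 0.0960 + 0.0360 + 0.1495
   = 0.3471


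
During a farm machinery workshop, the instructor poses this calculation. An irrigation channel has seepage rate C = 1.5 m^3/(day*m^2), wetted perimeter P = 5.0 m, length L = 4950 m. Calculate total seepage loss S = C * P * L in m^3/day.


S = C * P * L
  = 1.5 * 5.0 * 4950
  = 37125 m^3/day


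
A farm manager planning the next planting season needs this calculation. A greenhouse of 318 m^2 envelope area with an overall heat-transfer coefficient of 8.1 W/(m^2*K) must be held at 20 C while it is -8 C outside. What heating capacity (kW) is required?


dT = 20 - (-8) = 28 K
Q = U * A * dT
  = 8.1 * 318 * 28
  = 72122.40 W = 72.12 kW


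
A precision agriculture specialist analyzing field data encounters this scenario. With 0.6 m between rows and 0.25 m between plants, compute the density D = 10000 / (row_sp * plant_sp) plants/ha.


D = 10000 / (row_sp * plant_sp)
  = 10000 / (0.6 * 0.25)
  = 10000 / 0.1500
  = 66666.67 plants/ha


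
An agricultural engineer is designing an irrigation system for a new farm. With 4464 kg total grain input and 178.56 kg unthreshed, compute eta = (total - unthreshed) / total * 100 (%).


eta = (total - unthreshed) / total * 100
    = (4464 - 178.56) / 4464 * 100
    = 4285.44 / 4464 * 100
    = 96%


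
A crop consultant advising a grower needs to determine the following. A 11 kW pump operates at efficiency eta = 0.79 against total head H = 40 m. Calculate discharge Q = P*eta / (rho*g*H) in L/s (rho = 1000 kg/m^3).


Q = (P * 1000 * eta) / (rho * g * H)
  = (11 * 1000 * 0.79) / (1000 * 9.81 * 40)
  = 8690 / 392400
  = 0.02215 m^3/s = 22.15 L/s


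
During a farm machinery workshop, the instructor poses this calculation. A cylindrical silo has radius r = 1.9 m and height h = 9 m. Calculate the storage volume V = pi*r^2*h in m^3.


V = pi * r^2 * h
  = pi * 1.9^2 * 9
  = pi * 3.61 * 9
  = 102.07 m^3


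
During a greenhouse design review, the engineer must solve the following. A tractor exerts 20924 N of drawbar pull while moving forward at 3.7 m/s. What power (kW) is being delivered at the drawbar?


P = F * v / 1000
  = 20924 * 3.7 / 1000
  = 77418.80 / 1000
  = 77.42 kW


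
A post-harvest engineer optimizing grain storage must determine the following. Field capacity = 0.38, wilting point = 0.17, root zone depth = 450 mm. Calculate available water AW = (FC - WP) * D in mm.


AW = (FC - WP) * D
   = (0.38 - 0.17) * 450
   = 0.21 * 450
   = 94.50 mm


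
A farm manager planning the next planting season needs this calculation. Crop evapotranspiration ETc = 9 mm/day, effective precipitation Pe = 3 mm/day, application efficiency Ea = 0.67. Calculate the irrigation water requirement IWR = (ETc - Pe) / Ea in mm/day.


IWR = (ETc - Pe) / Ea
    = (9 - 3) / 0.67
    = 6 / 0.67
    = 8.96 mm/day


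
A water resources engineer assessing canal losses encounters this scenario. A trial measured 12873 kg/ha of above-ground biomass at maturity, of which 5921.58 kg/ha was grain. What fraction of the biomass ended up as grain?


HI = grain_yield / biomass
   = 5921.58 / 12873
   = 0.46


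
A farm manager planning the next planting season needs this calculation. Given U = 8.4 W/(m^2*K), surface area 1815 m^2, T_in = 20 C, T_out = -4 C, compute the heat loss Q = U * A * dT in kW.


dT = 20 - (-4) = 24 K
Q = U * A * dT
  = 8.4 * 1815 * 24
  = 365904 W = 365.90 kW


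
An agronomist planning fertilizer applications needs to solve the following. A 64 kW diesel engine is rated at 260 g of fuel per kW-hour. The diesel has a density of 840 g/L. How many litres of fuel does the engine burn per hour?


FC = P * BSFC / rho_fuel
   = 64 * 260 / 840
   = 16640 / 840
   = 19.81 L/h


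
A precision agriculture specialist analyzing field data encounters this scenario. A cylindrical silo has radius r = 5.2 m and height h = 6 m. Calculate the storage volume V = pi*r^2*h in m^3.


V = pi * r^2 * h
  = pi * 5.2^2 * 6
  = pi * 27.04 * 6
  = 509.69 m^3


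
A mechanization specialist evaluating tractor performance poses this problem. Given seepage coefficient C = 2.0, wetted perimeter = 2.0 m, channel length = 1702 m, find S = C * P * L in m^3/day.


S = C * P * L
  = 2.0 * 2.0 * 1702
  = 6808 m^3/day


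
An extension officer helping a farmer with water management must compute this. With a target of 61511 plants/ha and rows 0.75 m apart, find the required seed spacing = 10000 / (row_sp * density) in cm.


spacing = 10000 / (row_sp * density)
        = 10000 / (0.75 * 61511)
        = 10000 / 46133.25
        = 0.21676 m = 21.68 cm


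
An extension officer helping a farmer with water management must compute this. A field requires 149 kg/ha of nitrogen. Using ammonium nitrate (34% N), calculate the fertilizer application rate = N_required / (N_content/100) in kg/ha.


Rate = N_required / (N_content / 100)
     = 149 / (34 / 100)
     = 149 / 0.34
     = 438.24 kg/ha


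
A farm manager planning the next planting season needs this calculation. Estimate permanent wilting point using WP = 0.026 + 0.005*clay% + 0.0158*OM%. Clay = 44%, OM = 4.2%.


WP = 0.026 + 0.005*44 + 0.0158*4.2
   = 0.026 + 0.2200 + 0.0664
   = 0.3124


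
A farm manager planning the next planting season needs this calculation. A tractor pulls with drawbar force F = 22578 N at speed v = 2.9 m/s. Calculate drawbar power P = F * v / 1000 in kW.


P = F * v / 1000
  = 22578 * 2.9 / 1000
  = 65476.20 / 1000
  = 65.48 kW


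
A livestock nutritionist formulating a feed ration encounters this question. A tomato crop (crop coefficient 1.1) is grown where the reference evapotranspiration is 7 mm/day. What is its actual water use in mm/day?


ETc = Kc * ET0
    = 1.1 * 7
    = 7.70 mm/day


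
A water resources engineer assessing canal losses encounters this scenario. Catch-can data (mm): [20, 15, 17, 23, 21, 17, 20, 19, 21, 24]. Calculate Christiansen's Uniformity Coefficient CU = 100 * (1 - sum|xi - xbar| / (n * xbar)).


xbar = 197 / 10 = 19.700
sum|xi - xbar| = 21.600
CU = 100 * (1 - 21.600 / (10 * 19.700))
   = 100 * (1 - 0.1096)
   = 89.04%


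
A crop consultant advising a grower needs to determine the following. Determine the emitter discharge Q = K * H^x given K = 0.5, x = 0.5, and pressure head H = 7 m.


Q = K * H^x
  = 0.5 * 7^0.5
  = 0.5 * 2.6458
  = 1.32 L/h


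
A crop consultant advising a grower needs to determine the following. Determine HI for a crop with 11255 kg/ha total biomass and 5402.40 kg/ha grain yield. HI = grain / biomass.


HI = grain_yield / biomass
   = 5402.40 / 11255
   = 0.48


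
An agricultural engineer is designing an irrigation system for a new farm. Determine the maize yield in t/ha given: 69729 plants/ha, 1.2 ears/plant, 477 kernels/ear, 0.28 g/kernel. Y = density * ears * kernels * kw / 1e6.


Y = density * ears * kernels * kw
  = 69729 * 1.2 * 477 * 0.28 g/ha
  = 11175606.29 g/ha
  = 11175.61 kg/ha = 11.18 t/ha


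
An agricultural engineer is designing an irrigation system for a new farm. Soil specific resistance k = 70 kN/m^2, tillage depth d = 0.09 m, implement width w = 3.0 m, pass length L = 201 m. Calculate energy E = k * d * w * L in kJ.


E = k * d * w * L
  = 70 * 0.09 * 3.0 * 201
  = 3798.90 kJ


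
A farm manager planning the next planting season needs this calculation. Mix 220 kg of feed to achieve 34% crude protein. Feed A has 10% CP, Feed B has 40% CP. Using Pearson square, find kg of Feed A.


parts_A = CP_b - target = 40 - 34 = 6
parts_B = target - CP_a = 34 - 10 = 24
total_parts = 6 + 24 = 30
Feed A = 220 * 6 / 30 = 44 kg
Feed B = 220 * 24 / 30 = 176 kg

44 kg


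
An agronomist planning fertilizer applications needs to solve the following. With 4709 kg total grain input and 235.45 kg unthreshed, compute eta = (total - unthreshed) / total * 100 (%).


eta = (total - unthreshed) / total * 100
    = (4709 - 235.45) / 4709 * 100
    = 4473.55 / 4709 * 100
    = 95%


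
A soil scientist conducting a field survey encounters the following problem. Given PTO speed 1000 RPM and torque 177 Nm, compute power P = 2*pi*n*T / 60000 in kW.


P = 2*pi*n*T / 60000
  = 2*pi * 1000 * 177 / 60000
  = 1112123.80 / 60000
  = 18.54 kW


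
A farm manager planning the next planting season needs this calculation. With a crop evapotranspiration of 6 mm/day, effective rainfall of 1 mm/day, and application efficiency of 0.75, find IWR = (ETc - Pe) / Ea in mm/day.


IWR = (ETc - Pe) / Ea
    = (6 - 1) / 0.75
    = 5 / 0.75
    = 6.67 mm/day


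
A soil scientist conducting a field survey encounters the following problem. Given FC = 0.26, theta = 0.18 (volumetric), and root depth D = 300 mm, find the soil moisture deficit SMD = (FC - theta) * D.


SMD = (FC - theta) * D
    = (0.26 - 0.18) * 300
    = 0.080 * 300
    = 24 mm


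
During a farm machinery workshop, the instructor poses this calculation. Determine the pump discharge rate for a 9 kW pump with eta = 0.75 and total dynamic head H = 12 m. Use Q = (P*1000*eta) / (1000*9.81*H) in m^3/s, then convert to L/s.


Q = (P * 1000 * eta) / (rho * g * H)
  = (9 * 1000 * 0.75) / (1000 * 9.81 * 12)
  = 6750 / 117720
  = 0.05734 m^3/s = 57.34 L/s


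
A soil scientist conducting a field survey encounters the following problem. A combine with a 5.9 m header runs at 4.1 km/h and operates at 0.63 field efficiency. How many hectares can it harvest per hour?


C = w * v * eta_f / 10
  = 5.9 * 4.1 * 0.63 / 10
  = 15.24 / 10
  = 1.52 ha/h


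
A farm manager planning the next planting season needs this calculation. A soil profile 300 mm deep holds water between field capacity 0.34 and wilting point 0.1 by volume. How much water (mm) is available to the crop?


AW = (FC - WP) * D
   = (0.34 - 0.1) * 300
   = 0.24 * 300
   = 72 mm


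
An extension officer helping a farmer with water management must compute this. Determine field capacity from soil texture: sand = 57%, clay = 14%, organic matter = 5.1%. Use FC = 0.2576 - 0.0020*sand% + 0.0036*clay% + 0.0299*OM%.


FC = 0.2576 - 0.0020*57 + 0.0036*14 + 0.0299*5.1
   = 0.2576 - 0.1140 + 0.0504 + 0.1525
   = 0.3465


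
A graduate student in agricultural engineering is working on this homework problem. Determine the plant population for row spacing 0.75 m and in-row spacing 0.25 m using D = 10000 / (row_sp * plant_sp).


D = 10000 / (row_sp * plant_sp)
  = 10000 / (0.75 * 0.25)
  = 10000 / 0.1875
  = 53333.33 plants/ha


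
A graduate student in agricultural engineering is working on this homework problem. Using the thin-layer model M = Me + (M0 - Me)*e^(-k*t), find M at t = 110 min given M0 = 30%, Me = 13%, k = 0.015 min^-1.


M = Me + (M0 - Me) * e^(-k*t)
  = 13 + (30 - 13) * e^(-0.015*110)
  = 13 + 17 * e^(-1.650)
  = 13 + 17 * 0.19205
  = 13 + 3.2648
  = 16.26%


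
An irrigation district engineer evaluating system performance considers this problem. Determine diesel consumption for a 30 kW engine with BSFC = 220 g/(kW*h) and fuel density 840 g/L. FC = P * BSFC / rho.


FC = P * BSFC / rho_fuel
   = 30 * 220 / 840
   = 6600 / 840
   = 7.86 L/h


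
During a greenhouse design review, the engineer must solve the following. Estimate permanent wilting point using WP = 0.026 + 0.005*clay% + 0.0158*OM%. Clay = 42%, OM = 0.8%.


WP = 0.026 + 0.005*42 + 0.0158*0.8
   = 0.026 + 0.2100 + 0.0126
   = 0.2486


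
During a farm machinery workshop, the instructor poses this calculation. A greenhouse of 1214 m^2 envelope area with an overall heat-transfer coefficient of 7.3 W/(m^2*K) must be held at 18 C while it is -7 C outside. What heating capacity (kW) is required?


dT = 18 - (-7) = 25 K
Q = U * A * dT
  = 7.3 * 1214 * 25
  = 221555 W = 221.56 kW


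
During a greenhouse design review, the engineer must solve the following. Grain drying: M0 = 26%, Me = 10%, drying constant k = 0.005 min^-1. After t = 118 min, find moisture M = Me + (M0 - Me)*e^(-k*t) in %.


M = Me + (M0 - Me) * e^(-k*t)
  = 10 + (26 - 10) * e^(-0.005*118)
  = 10 + 16 * e^(-0.590)
  = 10 + 16 * 0.55433
  = 10 + 8.8692
  = 18.87%


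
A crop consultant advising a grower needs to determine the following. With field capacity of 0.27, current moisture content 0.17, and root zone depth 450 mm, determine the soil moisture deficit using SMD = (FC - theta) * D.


SMD = (FC - theta) * D
    = (0.27 - 0.17) * 450
    = 0.100 * 450
    = 45 mm


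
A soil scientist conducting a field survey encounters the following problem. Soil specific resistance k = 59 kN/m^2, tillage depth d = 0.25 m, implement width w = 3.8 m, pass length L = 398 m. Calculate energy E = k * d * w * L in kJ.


E = k * d * w * L
  = 59 * 0.25 * 3.8 * 398
  = 22307.90 kJ


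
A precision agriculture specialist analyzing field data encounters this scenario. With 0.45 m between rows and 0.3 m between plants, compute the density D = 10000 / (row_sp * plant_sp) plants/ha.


D = 10000 / (row_sp * plant_sp)
  = 10000 / (0.45 * 0.3)
  = 10000 / 0.1350
  = 74074.07 plants/ha


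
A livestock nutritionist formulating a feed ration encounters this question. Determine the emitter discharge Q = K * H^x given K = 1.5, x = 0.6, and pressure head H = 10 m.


Q = K * H^x
  = 1.5 * 10^0.6
  = 1.5 * 3.9811
  = 5.97 L/h


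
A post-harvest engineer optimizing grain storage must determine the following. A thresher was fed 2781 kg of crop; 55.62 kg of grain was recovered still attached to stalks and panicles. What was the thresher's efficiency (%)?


eta = (total - unthreshed) / total * 100
    = (2781 - 55.62) / 2781 * 100
    = 2725.38 / 2781 * 100
    = 98%


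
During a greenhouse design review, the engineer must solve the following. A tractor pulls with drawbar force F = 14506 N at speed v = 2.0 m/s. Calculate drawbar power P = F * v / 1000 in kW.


P = F * v / 1000
  = 14506 * 2.0 / 1000
  = 29012 / 1000
  = 29.01 kW


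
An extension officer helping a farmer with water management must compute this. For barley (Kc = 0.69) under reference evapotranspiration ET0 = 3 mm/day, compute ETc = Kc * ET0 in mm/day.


ETc = Kc * ET0
    = 0.69 * 3
    = 2.07 mm/day


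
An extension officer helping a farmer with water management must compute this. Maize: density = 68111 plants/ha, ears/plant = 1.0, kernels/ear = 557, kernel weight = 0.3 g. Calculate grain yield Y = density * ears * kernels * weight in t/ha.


Y = density * ears * kernels * kw
  = 68111 * 1.0 * 557 * 0.3 g/ha
  = 11381348.10 g/ha
  = 11381.35 kg/ha = 11.38 t/ha


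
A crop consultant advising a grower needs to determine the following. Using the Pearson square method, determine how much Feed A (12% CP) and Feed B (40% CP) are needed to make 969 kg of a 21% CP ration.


parts_A = CP_b - target = 40 - 21 = 19
parts_B = target - CP_a = 21 - 12 = 9
total_parts = 19 + 9 = 28
Feed A = 969 * 19 / 28 = 657.54 kg
Feed B = 969 * 9 / 28 = 311.46 kg

657.54 kg


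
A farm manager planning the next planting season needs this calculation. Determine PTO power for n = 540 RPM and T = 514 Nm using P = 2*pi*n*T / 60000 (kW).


P = 2*pi*n*T / 60000
  = 2*pi * 540 * 514 / 60000
  = 1743960.91 / 60000
  = 29.07 kW


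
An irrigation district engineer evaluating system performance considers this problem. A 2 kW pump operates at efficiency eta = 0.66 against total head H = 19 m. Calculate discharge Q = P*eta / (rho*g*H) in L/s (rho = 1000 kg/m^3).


Q = (P * 1000 * eta) / (rho * g * H)
  = (2 * 1000 * 0.66) / (1000 * 9.81 * 19)
  = 1320 / 186390
  = 0.00708 m^3/s = 7.08 L/s


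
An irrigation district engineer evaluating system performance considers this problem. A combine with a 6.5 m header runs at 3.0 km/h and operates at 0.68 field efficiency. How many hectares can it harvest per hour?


C = w * v * eta_f / 10
  = 6.5 * 3.0 * 0.68 / 10
  = 13.26 / 10
  = 1.33 ha/h


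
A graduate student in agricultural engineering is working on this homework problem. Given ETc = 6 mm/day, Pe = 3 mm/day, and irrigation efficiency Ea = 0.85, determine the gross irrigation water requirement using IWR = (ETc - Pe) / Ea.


IWR = (ETc - Pe) / Ea
    = (6 - 3) / 0.85
    = 3 / 0.85
    = 3.53 mm/day


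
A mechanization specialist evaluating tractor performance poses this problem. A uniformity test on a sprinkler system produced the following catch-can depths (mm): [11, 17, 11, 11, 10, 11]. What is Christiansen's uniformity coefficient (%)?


xbar = 71 / 6 = 11.833
sum|xi - xbar| = 10.333
CU = 100 * (1 - 10.333 / (6 * 11.833))
   = 100 * (1 - 0.1455)
   = 85.45%


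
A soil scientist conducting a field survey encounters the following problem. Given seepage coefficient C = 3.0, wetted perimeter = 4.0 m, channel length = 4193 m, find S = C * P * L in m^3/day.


S = C * P * L
  = 3.0 * 4.0 * 4193
  = 50316 m^3/day


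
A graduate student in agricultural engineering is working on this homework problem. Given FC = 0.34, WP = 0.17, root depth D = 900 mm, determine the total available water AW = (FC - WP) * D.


AW = (FC - WP) * D
   = (0.34 - 0.17) * 900
   = 0.17 * 900
   = 153 mm


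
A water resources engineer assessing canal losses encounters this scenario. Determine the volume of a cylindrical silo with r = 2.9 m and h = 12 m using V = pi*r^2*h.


V = pi * r^2 * h
  = pi * 2.9^2 * 12
  = pi * 8.41 * 12
  = 317.05 m^3


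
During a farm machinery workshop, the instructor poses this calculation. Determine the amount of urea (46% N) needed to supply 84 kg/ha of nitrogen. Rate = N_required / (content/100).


Rate = N_required / (N_content / 100)
     = 84 / (46 / 100)
     = 84 / 0.46
     = 182.61 kg/ha


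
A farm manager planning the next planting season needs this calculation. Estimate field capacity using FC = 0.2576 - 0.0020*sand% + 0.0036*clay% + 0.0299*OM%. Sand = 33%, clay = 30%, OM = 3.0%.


FC = 0.2576 - 0.0020*33 + 0.0036*30 + 0.0299*3.0
   = 0.2576 - 0.0660 + 0.1080 + 0.0897
   = 0.3893


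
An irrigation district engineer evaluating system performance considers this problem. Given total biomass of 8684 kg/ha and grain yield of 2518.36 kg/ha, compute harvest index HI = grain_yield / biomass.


HI = grain_yield / biomass
   = 2518.36 / 8684
   = 0.29


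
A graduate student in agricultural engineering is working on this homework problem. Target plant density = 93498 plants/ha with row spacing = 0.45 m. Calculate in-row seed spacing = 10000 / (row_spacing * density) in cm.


spacing = 10000 / (row_sp * density)
        = 10000 / (0.45 * 93498)
        = 10000 / 42074.10
        = 0.23768 m = 23.77 cm


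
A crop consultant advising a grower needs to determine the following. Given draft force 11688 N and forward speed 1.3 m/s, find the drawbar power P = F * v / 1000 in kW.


P = F * v / 1000
  = 11688 * 1.3 / 1000
  = 15194.40 / 1000
  = 15.19 kW


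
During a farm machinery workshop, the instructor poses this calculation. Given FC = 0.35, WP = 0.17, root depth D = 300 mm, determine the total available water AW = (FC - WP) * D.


AW = (FC - WP) * D
   = (0.35 - 0.17) * 300
   = 0.18 * 300
   = 54 mm


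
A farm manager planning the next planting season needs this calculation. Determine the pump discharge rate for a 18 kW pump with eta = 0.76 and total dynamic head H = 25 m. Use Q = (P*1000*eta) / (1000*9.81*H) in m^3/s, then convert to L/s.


Q = (P * 1000 * eta) / (rho * g * H)
  = (18 * 1000 * 0.76) / (1000 * 9.81 * 25)
  = 13680 / 245250
  = 0.05578 m^3/s = 55.78 L/s


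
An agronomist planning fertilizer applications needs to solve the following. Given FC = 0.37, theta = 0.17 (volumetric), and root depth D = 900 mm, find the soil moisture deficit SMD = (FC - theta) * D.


SMD = (FC - theta) * D
    = (0.37 - 0.17) * 900
    = 0.200 * 900
    = 180 mm


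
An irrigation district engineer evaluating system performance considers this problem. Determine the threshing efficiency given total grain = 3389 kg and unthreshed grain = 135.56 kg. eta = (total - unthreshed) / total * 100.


eta = (total - unthreshed) / total * 100
    = (3389 - 135.56) / 3389 * 100
    = 3253.44 / 3389 * 100
    = 96%


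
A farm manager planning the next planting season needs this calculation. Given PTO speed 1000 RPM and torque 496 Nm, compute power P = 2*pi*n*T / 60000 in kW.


P = 2*pi*n*T / 60000
  = 2*pi * 1000 * 496 / 60000
  = 3116459.91 / 60000
  = 51.94 kW


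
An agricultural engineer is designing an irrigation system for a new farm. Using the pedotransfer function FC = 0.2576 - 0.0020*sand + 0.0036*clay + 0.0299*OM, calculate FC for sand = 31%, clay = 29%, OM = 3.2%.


FC = 0.2576 - 0.0020*31 + 0.0036*29 + 0.0299*3.2
   = 0.2576 - 0.0620 + 0.1044 + 0.0957
   = 0.3957


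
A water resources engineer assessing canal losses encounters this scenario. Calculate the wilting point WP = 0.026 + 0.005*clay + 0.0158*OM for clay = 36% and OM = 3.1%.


WP = 0.026 + 0.005*36 + 0.0158*3.1
   = 0.026 + 0.1800 + 0.0490
   = 0.2550


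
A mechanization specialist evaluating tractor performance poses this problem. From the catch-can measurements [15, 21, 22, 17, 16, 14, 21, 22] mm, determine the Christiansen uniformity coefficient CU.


xbar = 148 / 8 = 18.500
sum|xi - xbar| = 24
CU = 100 * (1 - 24 / (8 * 18.500))
   = 100 * (1 - 0.1622)
   = 83.78%


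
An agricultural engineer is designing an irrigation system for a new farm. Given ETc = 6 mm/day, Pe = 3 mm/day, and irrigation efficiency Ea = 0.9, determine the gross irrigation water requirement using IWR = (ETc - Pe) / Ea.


IWR = (ETc - Pe) / Ea
    = (6 - 3) / 0.9
    = 3 / 0.9
    = 3.33 mm/day


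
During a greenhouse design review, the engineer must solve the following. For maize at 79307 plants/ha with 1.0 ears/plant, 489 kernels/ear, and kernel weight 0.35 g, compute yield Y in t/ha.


Y = density * ears * kernels * kw
  = 79307 * 1.0 * 489 * 0.35 g/ha
  = 13573393.05 g/ha
  = 13573.39 kg/ha = 13.57 t/ha


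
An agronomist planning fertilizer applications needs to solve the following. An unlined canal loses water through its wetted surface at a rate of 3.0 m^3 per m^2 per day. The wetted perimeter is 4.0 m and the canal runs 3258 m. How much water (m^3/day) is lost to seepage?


S = C * P * L
  = 3.0 * 4.0 * 3258
  = 39096 m^3/day


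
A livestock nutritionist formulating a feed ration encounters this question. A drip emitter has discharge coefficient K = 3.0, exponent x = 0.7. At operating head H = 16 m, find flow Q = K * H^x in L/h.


Q = K * H^x
  = 3.0 * 16^0.7
  = 3.0 * 6.9644
  = 20.89 L/h


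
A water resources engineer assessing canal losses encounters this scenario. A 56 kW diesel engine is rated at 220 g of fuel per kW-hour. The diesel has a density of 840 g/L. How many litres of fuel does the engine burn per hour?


FC = P * BSFC / rho_fuel
   = 56 * 220 / 840
   = 12320 / 840
   = 14.67 L/h


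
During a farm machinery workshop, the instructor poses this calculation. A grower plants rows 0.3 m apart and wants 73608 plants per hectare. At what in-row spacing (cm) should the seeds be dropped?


spacing = 10000 / (row_sp * density)
        = 10000 / (0.3 * 73608)
        = 10000 / 22082.40
        = 0.45285 m = 45.28 cm


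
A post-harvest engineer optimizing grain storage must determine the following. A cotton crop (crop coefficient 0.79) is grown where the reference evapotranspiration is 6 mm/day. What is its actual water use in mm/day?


ETc = Kc * ET0
    = 0.79 * 6
    = 4.74 mm/day


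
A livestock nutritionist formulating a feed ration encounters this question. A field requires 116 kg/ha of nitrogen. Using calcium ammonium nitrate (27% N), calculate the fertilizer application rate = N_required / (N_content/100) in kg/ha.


Rate = N_required / (N_content / 100)
     = 116 / (27 / 100)
     = 116 / 0.27
     = 429.63 kg/ha


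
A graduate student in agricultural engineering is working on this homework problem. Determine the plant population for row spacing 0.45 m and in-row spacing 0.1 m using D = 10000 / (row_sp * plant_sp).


D = 10000 / (row_sp * plant_sp)
  = 10000 / (0.45 * 0.1)
  = 10000 / 0.0450
  = 222222.22 plants/ha


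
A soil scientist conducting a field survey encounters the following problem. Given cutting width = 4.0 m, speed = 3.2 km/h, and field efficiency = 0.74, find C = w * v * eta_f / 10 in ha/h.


C = w * v * eta_f / 10
  = 4.0 * 3.2 * 0.74 / 10
  = 9.47 / 10
  = 0.95 ha/h


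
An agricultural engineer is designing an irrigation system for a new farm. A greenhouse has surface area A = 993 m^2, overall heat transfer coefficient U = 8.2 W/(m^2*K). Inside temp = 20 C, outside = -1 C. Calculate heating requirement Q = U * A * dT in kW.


dT = 20 - (-1) = 21 K
Q = U * A * dT
  = 8.2 * 993 * 21
  = 170994.60 W = 170.99 kW


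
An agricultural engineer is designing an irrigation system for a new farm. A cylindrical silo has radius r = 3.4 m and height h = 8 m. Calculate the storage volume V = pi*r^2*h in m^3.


V = pi * r^2 * h
  = pi * 3.4^2 * 8
  = pi * 11.56 * 8
  = 290.53 m^3


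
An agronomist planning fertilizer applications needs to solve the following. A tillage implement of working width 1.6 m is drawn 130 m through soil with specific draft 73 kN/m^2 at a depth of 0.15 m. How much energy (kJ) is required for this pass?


E = k * d * w * L
  = 73 * 0.15 * 1.6 * 130
  = 2277.60 kJ


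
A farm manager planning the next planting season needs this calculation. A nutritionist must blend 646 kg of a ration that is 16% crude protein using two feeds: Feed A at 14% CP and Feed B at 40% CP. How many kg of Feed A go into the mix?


parts_A = CP_b - target = 40 - 16 = 24
parts_B = target - CP_a = 16 - 14 = 2
total_parts = 24 + 2 = 26
Feed A = 646 * 24 / 26 = 596.31 kg
Feed B = 646 * 2 / 26 = 49.69 kg

596.31 kg


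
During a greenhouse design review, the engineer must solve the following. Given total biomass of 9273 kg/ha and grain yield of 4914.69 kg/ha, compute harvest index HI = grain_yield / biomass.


HI = grain_yield / biomass
   = 4914.69 / 9273
   = 0.53


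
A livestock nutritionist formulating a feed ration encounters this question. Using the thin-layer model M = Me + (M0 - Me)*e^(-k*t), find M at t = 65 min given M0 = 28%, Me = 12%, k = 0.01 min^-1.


M = Me + (M0 - Me) * e^(-k*t)
  = 12 + (28 - 12) * e^(-0.01*65)
  = 12 + 16 * e^(-0.650)
  = 12 + 16 * 0.52205
  = 12 + 8.3527
  = 20.35%


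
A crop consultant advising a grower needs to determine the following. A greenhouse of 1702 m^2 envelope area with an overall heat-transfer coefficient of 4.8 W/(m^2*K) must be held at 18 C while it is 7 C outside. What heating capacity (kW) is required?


dT = 18 - (7) = 11 K
Q = U * A * dT
  = 4.8 * 1702 * 11
  = 89865.60 W = 89.87 kW


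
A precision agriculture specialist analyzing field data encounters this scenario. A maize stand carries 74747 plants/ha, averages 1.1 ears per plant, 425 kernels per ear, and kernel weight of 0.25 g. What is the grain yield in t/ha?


Y = density * ears * kernels * kw
  = 74747 * 1.1 * 425 * 0.25 g/ha
  = 8736055.63 g/ha
  = 8736.06 kg/ha = 8.74 t/ha


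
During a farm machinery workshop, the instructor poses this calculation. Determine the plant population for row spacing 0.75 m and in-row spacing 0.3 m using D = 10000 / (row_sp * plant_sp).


D = 10000 / (row_sp * plant_sp)
  = 10000 / (0.75 * 0.3)
  = 10000 / 0.2250
  = 44444.44 plants/ha


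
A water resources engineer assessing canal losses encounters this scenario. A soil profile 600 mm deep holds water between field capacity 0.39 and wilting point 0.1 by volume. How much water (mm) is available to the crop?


AW = (FC - WP) * D
   = (0.39 - 0.1) * 600
   = 0.29 * 600
   = 174 mm


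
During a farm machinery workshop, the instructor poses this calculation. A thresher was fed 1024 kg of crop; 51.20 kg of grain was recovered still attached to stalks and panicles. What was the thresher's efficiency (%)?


eta = (total - unthreshed) / total * 100
    = (1024 - 51.20) / 1024 * 100
    = 972.80 / 1024 * 100
    = 95%


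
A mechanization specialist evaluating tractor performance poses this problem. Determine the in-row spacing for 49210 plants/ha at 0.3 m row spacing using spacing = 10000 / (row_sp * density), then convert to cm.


spacing = 10000 / (row_sp * density)
        = 10000 / (0.3 * 49210)
        = 10000 / 14763
        = 0.67737 m = 67.74 cm


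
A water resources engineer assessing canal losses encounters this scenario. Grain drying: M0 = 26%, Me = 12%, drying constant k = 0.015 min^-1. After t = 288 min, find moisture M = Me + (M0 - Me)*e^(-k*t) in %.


M = Me + (M0 - Me) * e^(-k*t)
  = 12 + (26 - 12) * e^(-0.015*288)
  = 12 + 14 * e^(-4.320)
  = 12 + 14 * 0.01330
  = 12 + 0.1862
  = 12.19%


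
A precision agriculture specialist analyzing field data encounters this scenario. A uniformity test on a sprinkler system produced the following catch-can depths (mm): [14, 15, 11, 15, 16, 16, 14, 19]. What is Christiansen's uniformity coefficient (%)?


xbar = 120 / 8 = 15
sum|xi - xbar| = 12
CU = 100 * (1 - 12 / (8 * 15))
   = 100 * (1 - 0.1000)
   = 90%


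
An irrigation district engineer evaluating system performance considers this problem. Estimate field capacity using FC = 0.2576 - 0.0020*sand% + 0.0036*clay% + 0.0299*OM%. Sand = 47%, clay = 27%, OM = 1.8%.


FC = 0.2576 - 0.0020*47 + 0.0036*27 + 0.0299*1.8
   = 0.2576 - 0.0940 + 0.0972 + 0.0538
   = 0.3146


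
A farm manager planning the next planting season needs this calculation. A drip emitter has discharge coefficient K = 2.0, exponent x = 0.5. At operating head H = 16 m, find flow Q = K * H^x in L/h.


Q = K * H^x
  = 2.0 * 16^0.5
  = 2.0 * 4
  = 8 L/h


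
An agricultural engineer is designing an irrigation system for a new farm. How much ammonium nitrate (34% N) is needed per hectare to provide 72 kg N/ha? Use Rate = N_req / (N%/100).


Rate = N_required / (N_content / 100)
     = 72 / (34 / 100)
     = 72 / 0.34
     = 211.76 kg/ha


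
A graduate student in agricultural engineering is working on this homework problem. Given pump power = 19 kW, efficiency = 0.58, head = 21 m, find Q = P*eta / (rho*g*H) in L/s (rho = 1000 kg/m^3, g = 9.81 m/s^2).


Q = (P * 1000 * eta) / (rho * g * H)
  = (19 * 1000 * 0.58) / (1000 * 9.81 * 21)
  = 11020 / 206010
  = 0.05349 m^3/s = 53.49 L/s


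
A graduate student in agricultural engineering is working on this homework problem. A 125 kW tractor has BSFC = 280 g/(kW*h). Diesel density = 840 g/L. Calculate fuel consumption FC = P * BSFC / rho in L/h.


FC = P * BSFC / rho_fuel
   = 125 * 280 / 840
   = 35000 / 840
   = 41.67 L/h


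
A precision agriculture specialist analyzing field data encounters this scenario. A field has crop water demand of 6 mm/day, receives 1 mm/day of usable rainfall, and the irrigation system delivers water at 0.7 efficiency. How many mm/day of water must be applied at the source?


IWR = (ETc - Pe) / Ea
    = (6 - 1) / 0.7
    = 5 / 0.7
    = 7.14 mm/day


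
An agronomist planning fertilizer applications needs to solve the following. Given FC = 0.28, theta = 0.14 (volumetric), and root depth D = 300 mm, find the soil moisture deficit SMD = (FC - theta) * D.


SMD = (FC - theta) * D
    = (0.28 - 0.14) * 300
    = 0.140 * 300
    = 42 mm


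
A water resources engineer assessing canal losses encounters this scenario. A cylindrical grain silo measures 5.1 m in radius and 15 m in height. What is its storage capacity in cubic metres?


V = pi * r^2 * h
  = pi * 5.1^2 * 15
  = pi * 26.01 * 15
  = 1225.69 m^3


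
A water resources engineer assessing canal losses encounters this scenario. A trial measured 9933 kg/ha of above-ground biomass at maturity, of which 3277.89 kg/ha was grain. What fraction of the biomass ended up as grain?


HI = grain_yield / biomass
   = 3277.89 / 9933
   = 0.33


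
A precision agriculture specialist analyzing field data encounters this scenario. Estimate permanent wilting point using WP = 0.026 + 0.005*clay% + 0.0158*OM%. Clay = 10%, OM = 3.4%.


WP = 0.026 + 0.005*10 + 0.0158*3.4
   = 0.026 + 0.0500 + 0.0537
   = 0.1297


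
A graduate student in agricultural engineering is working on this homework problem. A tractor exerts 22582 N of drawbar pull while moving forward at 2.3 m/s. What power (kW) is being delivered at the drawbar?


P = F * v / 1000
  = 22582 * 2.3 / 1000
  = 51938.60 / 1000
  = 51.94 kW


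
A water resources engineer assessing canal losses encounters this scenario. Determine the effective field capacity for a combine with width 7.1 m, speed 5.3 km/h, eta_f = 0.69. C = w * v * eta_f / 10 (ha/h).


C = w * v * eta_f / 10
  = 7.1 * 5.3 * 0.69 / 10
  = 25.96 / 10
  = 2.60 ha/h


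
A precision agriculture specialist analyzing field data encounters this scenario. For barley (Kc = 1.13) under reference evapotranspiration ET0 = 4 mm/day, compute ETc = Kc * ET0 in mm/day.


ETc = Kc * ET0
    = 1.13 * 4
    = 4.52 mm/day


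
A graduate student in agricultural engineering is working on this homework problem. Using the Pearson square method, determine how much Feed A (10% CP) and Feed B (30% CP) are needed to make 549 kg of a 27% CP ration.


parts_A = CP_b - target = 30 - 27 = 3
parts_B = target - CP_a = 27 - 10 = 17
total_parts = 3 + 17 = 20
Feed A = 549 * 3 / 20 = 82.35 kg
Feed B = 549 * 17 / 20 = 466.65 kg

82.35 kg


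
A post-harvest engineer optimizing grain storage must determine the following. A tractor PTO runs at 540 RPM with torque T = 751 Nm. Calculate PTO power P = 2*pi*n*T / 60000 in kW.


P = 2*pi*n*T / 60000
  = 2*pi * 540 * 751 / 60000
  = 2548082.97 / 60000
  = 42.47 kW


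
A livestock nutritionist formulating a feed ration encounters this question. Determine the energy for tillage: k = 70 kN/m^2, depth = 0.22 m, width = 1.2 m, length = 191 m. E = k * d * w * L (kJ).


E = k * d * w * L
  = 70 * 0.22 * 1.2 * 191
  = 3529.68 kJ


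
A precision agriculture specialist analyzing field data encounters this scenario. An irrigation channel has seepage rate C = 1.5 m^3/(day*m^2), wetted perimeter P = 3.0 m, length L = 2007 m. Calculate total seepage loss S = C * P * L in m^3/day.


S = C * P * L
  = 1.5 * 3.0 * 2007
  = 9031.50 m^3/day


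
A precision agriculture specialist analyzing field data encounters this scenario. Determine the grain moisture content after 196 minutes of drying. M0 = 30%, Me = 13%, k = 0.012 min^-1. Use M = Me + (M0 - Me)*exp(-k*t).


M = Me + (M0 - Me) * e^(-k*t)
  = 13 + (30 - 13) * e^(-0.012*196)
  = 13 + 17 * e^(-2.352)
  = 13 + 17 * 0.09518
  = 13 + 1.6180
  = 14.62%


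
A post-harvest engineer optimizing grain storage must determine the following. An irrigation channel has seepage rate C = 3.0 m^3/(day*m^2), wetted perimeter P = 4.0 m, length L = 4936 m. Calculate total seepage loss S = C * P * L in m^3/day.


S = C * P * L
  = 3.0 * 4.0 * 4936
  = 59232 m^3/day


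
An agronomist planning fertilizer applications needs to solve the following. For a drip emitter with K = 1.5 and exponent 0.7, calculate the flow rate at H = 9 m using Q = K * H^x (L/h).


Q = K * H^x
  = 1.5 * 9^0.7
  = 1.5 * 4.6555
  = 6.98 L/h


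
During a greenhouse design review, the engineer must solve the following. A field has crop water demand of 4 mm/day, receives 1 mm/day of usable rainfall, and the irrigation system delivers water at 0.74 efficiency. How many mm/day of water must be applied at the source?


IWR = (ETc - Pe) / Ea
    = (4 - 1) / 0.74
    = 3 / 0.74
    = 4.05 mm/day
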